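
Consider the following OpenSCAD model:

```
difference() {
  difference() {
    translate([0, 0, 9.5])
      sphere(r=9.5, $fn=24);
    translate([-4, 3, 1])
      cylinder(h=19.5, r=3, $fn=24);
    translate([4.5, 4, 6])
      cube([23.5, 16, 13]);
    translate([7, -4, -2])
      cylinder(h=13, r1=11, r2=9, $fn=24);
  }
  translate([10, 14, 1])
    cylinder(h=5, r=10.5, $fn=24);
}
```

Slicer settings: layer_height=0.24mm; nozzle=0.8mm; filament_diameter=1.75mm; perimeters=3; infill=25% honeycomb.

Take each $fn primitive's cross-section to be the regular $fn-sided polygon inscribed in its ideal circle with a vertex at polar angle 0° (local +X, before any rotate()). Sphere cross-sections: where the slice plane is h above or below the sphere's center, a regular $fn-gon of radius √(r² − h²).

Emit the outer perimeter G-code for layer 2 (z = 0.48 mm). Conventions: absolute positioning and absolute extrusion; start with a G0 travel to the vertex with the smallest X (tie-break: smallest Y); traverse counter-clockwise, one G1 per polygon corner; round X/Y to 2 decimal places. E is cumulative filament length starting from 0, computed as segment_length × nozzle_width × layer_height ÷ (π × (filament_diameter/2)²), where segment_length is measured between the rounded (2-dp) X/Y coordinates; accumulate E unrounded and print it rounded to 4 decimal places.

G0 X-2.98 Y0.00 Z0.48
G1 X-2.92 Y-0.45 E0.0362
G1 X-2.20 Y1.31 E0.1880
G1 X-1.09 Y2.75 E0.3332
G1 X-1.49 Y2.58 E0.3679
G1 X-2.11 Y2.11 E0.4300
G1 X-2.58 Y1.49 E0.4921
G1 X-2.88 Y0.77 E0.5543
G1 X-2.98 Y0.00 E0.6163

At z = 0.48 mm: the sphere: section is a regular 24-gon, circumradius = √(r²−h²) = √(9.5²−9.02²) = 2.982; the cylinder at (-4, 3) is not intersected at this z (z outside [1, 20.5]); the cube at (4.5, 4) is not intersected at this z (z outside [6, 19]); the cone at (7, -4) contributes a regular 24-gon of circumradius 10.618 (interpolated between r1=11 and r2=9 at t=0.191); Taking the first minus the rest: starting from the r=9.5 sphere, the cone at (7, -4) partially overlaps it — only the 26.41 mm² overlap (of its 350.19 mm²) is removed, clipping the outline — 1 connected region; the cylinder at (10, 14) does not reach this height (z outside [1, 6]); Taking the first minus the rest: none of the subtracted shapes is present at this height, so that combined region is unchanged — 1 connected region. The outline is a single polygon with 8 vertices. Extrusion per mm of travel: 0.8 × 0.24 / (π × 0.875²) = 0.079824. Accumulating E over each segment gives final E = 0.6163.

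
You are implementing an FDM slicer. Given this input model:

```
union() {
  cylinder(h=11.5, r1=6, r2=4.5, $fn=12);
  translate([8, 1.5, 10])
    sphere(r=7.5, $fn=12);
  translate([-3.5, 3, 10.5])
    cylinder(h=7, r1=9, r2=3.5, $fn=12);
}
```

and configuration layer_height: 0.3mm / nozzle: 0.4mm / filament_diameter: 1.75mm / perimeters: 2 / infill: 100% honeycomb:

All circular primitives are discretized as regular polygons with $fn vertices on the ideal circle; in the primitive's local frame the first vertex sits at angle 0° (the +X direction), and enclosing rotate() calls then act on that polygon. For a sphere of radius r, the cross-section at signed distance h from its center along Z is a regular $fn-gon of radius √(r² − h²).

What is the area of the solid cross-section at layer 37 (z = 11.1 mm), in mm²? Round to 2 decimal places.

At z = 11.1 mm: the cone (r1=6→r2=4.5) has section circumradius 4.552 here — a regular 12-gon (area = (12/2)·4.552²·sin(360°/12) = 62.17 mm²); the r=7.5 sphere at (8, 1.5) slices to a regular 12-gon of circumradius 7.419 (√(r²−h²) with h=1.1 from center) (area = (12/2)·7.419²·sin(360°/12) = 165.12 mm²); the cone at (-3.5, 3) contributes a regular 12-gon of circumradius 8.529 (interpolated between r1=9 and r2=3.5 at t=0.086) (area = (12/2)·8.529²·sin(360°/12) = 218.21 mm²); Merging all regions: the regions partially overlap — summed areas 445.50 mm² minus the doubly-counted overlap 89.50 mm² gives 356.00 mm² — area = 356.00 mm². Overall, the cross-section is a single solid region. Net area = 356.00 mm².

356.00 mm²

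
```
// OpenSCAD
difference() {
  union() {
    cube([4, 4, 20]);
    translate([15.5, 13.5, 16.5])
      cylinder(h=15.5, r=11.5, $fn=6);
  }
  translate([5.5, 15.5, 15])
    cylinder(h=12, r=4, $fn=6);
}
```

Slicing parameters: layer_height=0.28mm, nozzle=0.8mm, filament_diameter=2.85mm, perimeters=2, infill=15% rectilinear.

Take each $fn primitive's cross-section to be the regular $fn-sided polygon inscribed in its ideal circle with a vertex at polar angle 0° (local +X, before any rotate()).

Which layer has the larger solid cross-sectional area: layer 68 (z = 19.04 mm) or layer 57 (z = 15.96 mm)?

Layer 68 (z = 19.04): the cube (footprint 4×4) is included at this height (area 16.00 mm²); the r=11.5 cylinder at (15.5, 13.5) gives a regular 6-gon of circumradius 11.5 (constant along its height) (area = (6/2)·11.500²·sin(360°/6) = 343.60 mm²); Taking the union: the 2 present regions are separate (no shared area or edge), so areas and boundary lengths simply add and each stays a separate island — area = 359.60 mm²; the r=4 cylinder at (5.5, 15.5) contributes a regular 6-gon of circumradius 4 (area = (6/2)·4.000²·sin(360°/6) = 41.57 mm²); Taking the first minus the rest: starting from that combined region (359.60 mm²), the r=4 cylinder at (5.5, 15.5) partially overlaps it — only the 21.94 mm² overlap (of its 41.57 mm²) is removed, clipping the outline — area = 337.66 mm². So its area = 337.66 mm². Layer 57 (z = 15.96): the cube is present — its section is the full 4×4 rectangle (area 16.00 mm²); the cylinder at (15.5, 13.5) does not reach this height (z outside [16.5, 32]); Taking the union: only the 4×4 cube is present, so the union is just that shape — area = 16.00 mm²; the cylinder at (5.5, 15.5): section is a regular 6-gon, circumradius r=4 (area = (6/2)·4.000²·sin(360°/6) = 41.57 mm²); Subtracting the remaining from the first: starting from that combined region (16.00 mm²), the r=4 cylinder at (5.5, 15.5) misses the remaining region (no effect) — area = 16.00 mm². So its area = 16.00 mm². Layer 68 is larger (337.66 vs 16.00 mm²).

layer 68 (z = 19.04 mm)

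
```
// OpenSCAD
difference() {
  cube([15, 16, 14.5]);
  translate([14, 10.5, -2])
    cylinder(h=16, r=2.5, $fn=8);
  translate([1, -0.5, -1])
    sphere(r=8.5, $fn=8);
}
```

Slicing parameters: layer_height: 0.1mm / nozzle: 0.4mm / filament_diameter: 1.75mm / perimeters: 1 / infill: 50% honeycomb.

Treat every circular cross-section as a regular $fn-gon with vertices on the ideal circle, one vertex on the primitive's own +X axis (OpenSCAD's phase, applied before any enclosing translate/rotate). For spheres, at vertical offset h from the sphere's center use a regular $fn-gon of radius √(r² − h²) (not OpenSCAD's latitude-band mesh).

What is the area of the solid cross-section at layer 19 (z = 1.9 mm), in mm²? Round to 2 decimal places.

178.09 mm²

At z = 1.9 mm: the cube is present — its section is the full 15×16 rectangle (area 240.00 mm²); the cylinder at (14, 10.5): section is a regular 8-gon, circumradius r=2.5 (area = (8/2)·2.500²·sin(360°/8) = 17.68 mm²); the r=8.5 sphere at (1, -0.5) slices to a regular 8-gon of circumradius 7.990 (√(r²−h²) with h=2.9 from center) (area = (8/2)·7.990²·sin(360°/8) = 180.57 mm²); Taking the first minus the rest: starting from the 15×16 cube (240.00 mm²), the r=2.5 cylinder at (14, 10.5) partially overlaps it — only the 13.42 mm² overlap (of its 17.68 mm²) is removed, clipping the outline; the r=8.5 sphere at (1, -0.5) partially overlaps it — only the 48.48 mm² overlap (of its 180.57 mm²) is removed, clipping the outline — area = 178.09 mm². Overall, the cross-section is a single solid region. Net area = 178.09 mm².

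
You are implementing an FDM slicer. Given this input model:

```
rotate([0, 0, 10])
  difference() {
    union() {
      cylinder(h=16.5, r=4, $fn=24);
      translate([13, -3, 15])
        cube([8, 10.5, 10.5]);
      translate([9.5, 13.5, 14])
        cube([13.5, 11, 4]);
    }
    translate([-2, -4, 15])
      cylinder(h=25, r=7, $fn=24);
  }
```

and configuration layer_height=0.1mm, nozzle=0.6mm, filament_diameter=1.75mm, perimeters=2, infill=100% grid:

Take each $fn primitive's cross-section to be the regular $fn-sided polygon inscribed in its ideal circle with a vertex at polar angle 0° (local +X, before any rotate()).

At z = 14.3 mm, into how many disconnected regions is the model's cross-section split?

At z = 14.3 mm: the r=4 cylinder gives a regular 24-gon of circumradius 4 (constant along its height); the cube at (13, -3) is absent (z outside [15, 25.5]); the cube at (9.5, 13.5) (footprint 13.5×11) is included at this height; Merging all regions: the 2 present regions are separate (no shared area or edge), so areas and boundary lengths simply add and each stays a separate island — 2 connected regions; the cylinder at (-2, -4) is not intersected at this z (z outside [15, 40]); Subtracting the remaining from the first: none of the subtracted shapes is present at this height, so that combined region is unchanged — 2 connected regions; (rotated 10° about Z; rotation is an isometry so areas/perimeters/island counts are preserved). The result has 2 disconnected regions.

2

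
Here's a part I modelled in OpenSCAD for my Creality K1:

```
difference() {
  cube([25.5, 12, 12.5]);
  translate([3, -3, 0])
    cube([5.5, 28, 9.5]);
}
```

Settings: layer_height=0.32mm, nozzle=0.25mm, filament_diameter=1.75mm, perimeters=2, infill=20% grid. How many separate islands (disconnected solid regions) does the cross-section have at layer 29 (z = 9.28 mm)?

2

At z = 9.28 mm: the 25.5×12 cube contributes its full rectangle; the 5.5×28 cube at (3, -3) contributes its full rectangle; Subtracting the remaining from the first: starting from the 25.5×12 cube, the 5.5×28 cube at (3, -3) partially overlaps it — only the 66.00 mm² overlap (of its 154.00 mm²) is removed, clipping the outline — 2 connected regions. Overall, the cross-section has 2 separate islands. Island count = 2.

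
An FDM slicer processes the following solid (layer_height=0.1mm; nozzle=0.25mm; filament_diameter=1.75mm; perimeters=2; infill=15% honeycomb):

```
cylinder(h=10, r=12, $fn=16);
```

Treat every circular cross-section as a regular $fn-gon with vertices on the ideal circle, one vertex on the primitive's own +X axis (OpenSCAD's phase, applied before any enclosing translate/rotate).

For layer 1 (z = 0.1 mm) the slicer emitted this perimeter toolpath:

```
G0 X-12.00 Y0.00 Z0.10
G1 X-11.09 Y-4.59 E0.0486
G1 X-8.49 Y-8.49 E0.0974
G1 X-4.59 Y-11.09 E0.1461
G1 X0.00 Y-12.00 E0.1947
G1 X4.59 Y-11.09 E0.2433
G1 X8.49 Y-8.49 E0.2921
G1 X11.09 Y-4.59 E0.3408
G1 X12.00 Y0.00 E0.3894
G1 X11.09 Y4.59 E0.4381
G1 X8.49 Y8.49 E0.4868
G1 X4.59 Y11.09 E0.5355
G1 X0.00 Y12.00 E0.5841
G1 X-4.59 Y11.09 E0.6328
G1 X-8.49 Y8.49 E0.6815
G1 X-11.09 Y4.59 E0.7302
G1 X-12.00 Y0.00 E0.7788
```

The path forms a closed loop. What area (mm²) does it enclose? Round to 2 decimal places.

441.06 mm²

Apply the shoelace formula to the sequence of (X, Y) vertices; enclosed area = 441.06 mm².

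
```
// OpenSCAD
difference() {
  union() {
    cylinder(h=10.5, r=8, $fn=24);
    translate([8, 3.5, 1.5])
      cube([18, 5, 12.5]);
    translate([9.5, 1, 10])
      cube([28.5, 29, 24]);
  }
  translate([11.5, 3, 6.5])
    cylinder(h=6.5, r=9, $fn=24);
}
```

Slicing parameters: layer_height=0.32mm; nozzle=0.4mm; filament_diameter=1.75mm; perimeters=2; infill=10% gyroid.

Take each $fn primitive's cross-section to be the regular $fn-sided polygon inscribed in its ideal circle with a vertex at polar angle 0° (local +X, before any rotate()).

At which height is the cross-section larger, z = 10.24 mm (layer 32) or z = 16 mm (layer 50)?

Layer 32 (z = 10.24): the r=8 cylinder contributes a regular 24-gon of circumradius 8 (area = (24/2)·8.000²·sin(360°/24) = 198.77 mm²); the cube at (8, 3.5) (footprint 18×5) is included at this height (area 90.00 mm²); the 28.5×29 cube at (9.5, 1) contributes its full rectangle (area 826.50 mm²); Taking the union: the regions partially overlap — summed areas 1115.27 mm² minus the doubly-counted overlap 82.50 mm² gives 1032.77 mm² — area = 1032.77 mm²; the r=9 cylinder at (11.5, 3) contributes a regular 24-gon of circumradius 9 (area = (24/2)·9.000²·sin(360°/24) = 251.57 mm²); Taking the first minus the rest: starting from the result so far (1032.77 mm²), the r=9 cylinder at (11.5, 3) partially overlaps it — only the 151.33 mm² overlap (of its 251.57 mm²) is removed, clipping the outline — area = 881.44 mm². So its area = 881.44 mm². Layer 50 (z = 16): the cylinder does not reach this height (z outside [0, 10.5]); the cube at (8, 3.5) is absent (z outside [1.5, 14]); the cube at (9.5, 1) is present — its section is the full 28.5×29 rectangle (area 826.50 mm²); Combining (union): only the 28.5×29 cube at (9.5, 1) is present, so the union is just that shape — area = 826.50 mm²; the cylinder at (11.5, 3) is not intersected at this z (z outside [6.5, 13]); Subtracting the remaining from the first: none of the subtracted shapes is present at this height, so the result so far is unchanged — area = 826.50 mm². So its area = 826.50 mm². Layer 32 is larger (881.44 vs 826.50 mm²).

layer 32 (z = 10.24 mm)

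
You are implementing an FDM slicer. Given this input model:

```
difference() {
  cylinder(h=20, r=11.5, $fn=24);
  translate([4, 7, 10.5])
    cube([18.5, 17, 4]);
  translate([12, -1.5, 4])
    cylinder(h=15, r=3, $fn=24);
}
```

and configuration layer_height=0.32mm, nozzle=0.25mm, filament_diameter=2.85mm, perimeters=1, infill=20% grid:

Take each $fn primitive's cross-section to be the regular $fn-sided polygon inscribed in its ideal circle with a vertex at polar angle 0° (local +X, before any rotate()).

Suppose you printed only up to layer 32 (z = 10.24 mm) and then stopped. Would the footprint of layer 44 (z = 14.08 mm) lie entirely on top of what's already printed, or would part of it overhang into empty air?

entirely on top

Compare the two slices. At z = 10.24: the cylinder: section is a regular 24-gon, circumradius r=11.5 (area = (24/2)·11.500²·sin(360°/24) = 410.75 mm²); the cube at (4, 7) is not intersected at this z (z outside [10.5, 14.5]); the cylinder at (12, -1.5): section is a regular 24-gon, circumradius r=3 (area = (24/2)·3.000²·sin(360°/24) = 27.95 mm²); Subtracting the remaining from the first: starting from the r=11.5 cylinder (410.75 mm²), the r=3 cylinder at (12, -1.5) partially overlaps it — only the 9.40 mm² overlap (of its 27.95 mm²) is removed, clipping the outline — area = 401.35 mm². At z = 14.08: the r=11.5 cylinder gives a regular 24-gon of circumradius 11.5 (constant along its height) (area = (24/2)·11.500²·sin(360°/24) = 410.75 mm²); the cube at (4, 7) is present — its section is the full 18.5×17 rectangle (area 314.50 mm²); the r=3 cylinder at (12, -1.5) gives a regular 24-gon of circumradius 3 (constant along its height) (area = (24/2)·3.000²·sin(360°/24) = 27.95 mm²); Subtracting the remaining from the first: starting from the r=11.5 cylinder (410.75 mm²), the 18.5×17 cube at (4, 7) partially overlaps it — only the 11.18 mm² overlap (of its 314.50 mm²) is removed, clipping the outline; the r=3 cylinder at (12, -1.5) partially overlaps it — only the 9.40 mm² overlap (of its 27.95 mm²) is removed, clipping the outline — area = 390.17 mm². Checking containment: the cross-section at z = 14.08 is a subset of the cross-section at z = 10.24.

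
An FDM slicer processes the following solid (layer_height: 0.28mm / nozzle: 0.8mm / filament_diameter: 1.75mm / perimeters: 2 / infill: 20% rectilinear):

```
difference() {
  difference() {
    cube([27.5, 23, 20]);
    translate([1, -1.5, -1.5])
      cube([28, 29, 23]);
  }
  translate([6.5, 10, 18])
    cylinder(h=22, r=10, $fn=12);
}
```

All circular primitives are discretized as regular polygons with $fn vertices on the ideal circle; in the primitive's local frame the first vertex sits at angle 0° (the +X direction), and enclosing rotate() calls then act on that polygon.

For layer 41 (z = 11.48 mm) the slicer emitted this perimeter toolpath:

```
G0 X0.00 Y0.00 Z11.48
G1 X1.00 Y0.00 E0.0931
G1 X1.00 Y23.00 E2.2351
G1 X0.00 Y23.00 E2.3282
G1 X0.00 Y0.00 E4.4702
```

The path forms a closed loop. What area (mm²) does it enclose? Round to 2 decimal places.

23.00 mm²

Apply the shoelace formula to the sequence of (X, Y) vertices; enclosed area = 23.00 mm².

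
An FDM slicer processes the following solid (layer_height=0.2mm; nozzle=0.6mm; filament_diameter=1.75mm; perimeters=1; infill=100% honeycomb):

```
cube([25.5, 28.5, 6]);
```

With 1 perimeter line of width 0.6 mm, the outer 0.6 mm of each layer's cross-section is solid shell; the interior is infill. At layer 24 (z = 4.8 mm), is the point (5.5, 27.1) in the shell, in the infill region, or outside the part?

infill

At z = 4.8 mm: the cube is present — its section is the full 25.5×28.5 rectangle. Overall, the cross-section is a single solid region. The nearest boundary edge runs (25.50, 28.50)→(0.00, 28.50); distance from the point to it = 1.40 mm. The point is inside the cross-section and 1.40 mm from the nearest boundary — more than the 0.6 mm shell width (1 × 0.6), so it's in the infill interior.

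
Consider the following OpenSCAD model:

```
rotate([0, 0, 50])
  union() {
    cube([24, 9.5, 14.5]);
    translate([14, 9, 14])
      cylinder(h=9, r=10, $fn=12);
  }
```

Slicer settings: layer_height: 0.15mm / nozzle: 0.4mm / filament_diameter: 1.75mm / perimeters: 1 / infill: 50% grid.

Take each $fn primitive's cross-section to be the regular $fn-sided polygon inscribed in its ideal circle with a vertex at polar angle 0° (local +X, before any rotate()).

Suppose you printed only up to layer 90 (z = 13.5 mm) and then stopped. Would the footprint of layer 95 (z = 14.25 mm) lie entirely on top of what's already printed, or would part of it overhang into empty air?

part overhangs

Compare the two slices. At z = 13.5: the cube is present — its section is the full 24×9.5 rectangle (area 228.00 mm²); the cylinder at (14, 9) is not intersected at this z (z outside [14, 23]); Merging all regions: only the 24×9.5 cube is present, so the union is just that shape — area = 228.00 mm²; (whole slice rotated 50° about Z — lengths, areas and connectivity unchanged). At z = 14.25: the cube is present — its section is the full 24×9.5 rectangle (area 228.00 mm²); the cylinder at (14, 9): section is a regular 12-gon, circumradius r=10 (area = (12/2)·10.000²·sin(360°/12) = 300.00 mm²); Merging all regions: the regions partially overlap — summed areas 528.00 mm² minus the doubly-counted overlap 156.20 mm² gives 371.80 mm² — area = 371.80 mm²; (whole slice rotated 50° about Z — lengths, areas and connectivity unchanged). Checking containment: at z = 14.25 the cross-section extends beyond the z = 13.5 cross-section by about 143.80 mm².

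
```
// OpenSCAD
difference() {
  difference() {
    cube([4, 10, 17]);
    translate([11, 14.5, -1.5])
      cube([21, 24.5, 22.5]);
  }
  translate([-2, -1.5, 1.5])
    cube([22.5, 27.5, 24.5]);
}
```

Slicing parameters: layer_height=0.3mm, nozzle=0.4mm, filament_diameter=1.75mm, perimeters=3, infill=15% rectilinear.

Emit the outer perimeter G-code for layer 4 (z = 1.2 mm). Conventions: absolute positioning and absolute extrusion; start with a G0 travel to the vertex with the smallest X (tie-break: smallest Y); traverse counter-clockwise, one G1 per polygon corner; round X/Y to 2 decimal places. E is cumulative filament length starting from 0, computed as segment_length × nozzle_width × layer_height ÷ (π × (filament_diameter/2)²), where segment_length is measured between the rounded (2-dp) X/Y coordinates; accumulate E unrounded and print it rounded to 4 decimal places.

G0 X0.00 Y0.00 Z1.20
G1 X4.00 Y0.00 E0.1996
G1 X4.00 Y10.00 E0.6985
G1 X0.00 Y10.00 E0.8980
G1 X0.00 Y0.00 E1.3969

At z = 1.2 mm: the cube (footprint 4×10) is included at this height; the cube at (11, 14.5) is present — its section is the full 21×24.5 rectangle; Taking the first minus the rest: starting from the 4×10 cube, the 21×24.5 cube at (11, 14.5) misses the remaining region (no effect) — 1 connected region; the cube at (-2, -1.5) is absent (z outside [1.5, 26]); After the difference (first − rest): none of the subtracted shapes is present at this height, so that combined region is unchanged — 1 connected region. The outline is a single polygon with 4 vertices. Extrusion per mm of travel: 0.4 × 0.3 / (π × 0.875²) = 0.049890. Accumulating E over each segment gives final E = 1.3969.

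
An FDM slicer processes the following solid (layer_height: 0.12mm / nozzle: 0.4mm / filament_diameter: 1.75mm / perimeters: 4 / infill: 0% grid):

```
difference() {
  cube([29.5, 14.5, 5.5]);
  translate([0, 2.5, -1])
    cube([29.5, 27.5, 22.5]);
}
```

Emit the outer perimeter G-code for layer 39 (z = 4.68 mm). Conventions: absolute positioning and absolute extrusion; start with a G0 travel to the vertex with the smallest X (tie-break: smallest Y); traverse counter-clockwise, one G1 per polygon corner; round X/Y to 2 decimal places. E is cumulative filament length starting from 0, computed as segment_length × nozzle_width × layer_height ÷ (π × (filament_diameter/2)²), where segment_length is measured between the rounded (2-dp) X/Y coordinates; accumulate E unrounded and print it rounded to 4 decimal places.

At z = 4.68 mm: the cube is present — its section is the full 29.5×14.5 rectangle; the cube at (0, 2.5) (footprint 29.5×27.5) is included at this height; After the difference (first − rest): starting from the 29.5×14.5 cube, the 29.5×27.5 cube at (0, 2.5) partially overlaps it — only the 354.00 mm² overlap (of its 811.25 mm²) is removed, clipping the outline — 1 connected region. The outline is a single polygon with 4 vertices. Extrusion per mm of travel: 0.4 × 0.12 / (π × 0.875²) = 0.019956. Accumulating E over each segment gives final E = 1.2772.

G0 X0.00 Y0.00 Z4.68
G1 X29.50 Y0.00 E0.5887
G1 X29.50 Y2.50 E0.6386
G1 X0.00 Y2.50 E1.2273
G1 X0.00 Y0.00 E1.2772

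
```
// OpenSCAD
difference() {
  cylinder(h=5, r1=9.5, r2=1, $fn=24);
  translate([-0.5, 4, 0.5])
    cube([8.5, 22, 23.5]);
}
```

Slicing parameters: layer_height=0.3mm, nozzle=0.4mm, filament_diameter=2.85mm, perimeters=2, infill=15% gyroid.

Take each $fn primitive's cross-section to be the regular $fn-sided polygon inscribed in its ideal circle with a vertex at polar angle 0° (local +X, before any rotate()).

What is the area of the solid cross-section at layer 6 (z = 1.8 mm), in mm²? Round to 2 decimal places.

At z = 1.8 mm: the cone contributes a regular 24-gon of circumradius 6.440 (interpolated between r1=9.5 and r2=1 at t=0.360) (area = (24/2)·6.440²·sin(360°/24) = 128.81 mm²); the cube at (-0.5, 4) (footprint 8.5×22) is included at this height (area 187.00 mm²); Subtracting the remaining from the first: starting from the cone (128.81 mm²), the 8.5×22 cube at (-0.5, 4) partially overlaps it — only the 9.58 mm² overlap (of its 187.00 mm²) is removed, clipping the outline — area = 119.23 mm². Overall, the cross-section is a single solid region. Net area = 119.23 mm².

119.23 mm²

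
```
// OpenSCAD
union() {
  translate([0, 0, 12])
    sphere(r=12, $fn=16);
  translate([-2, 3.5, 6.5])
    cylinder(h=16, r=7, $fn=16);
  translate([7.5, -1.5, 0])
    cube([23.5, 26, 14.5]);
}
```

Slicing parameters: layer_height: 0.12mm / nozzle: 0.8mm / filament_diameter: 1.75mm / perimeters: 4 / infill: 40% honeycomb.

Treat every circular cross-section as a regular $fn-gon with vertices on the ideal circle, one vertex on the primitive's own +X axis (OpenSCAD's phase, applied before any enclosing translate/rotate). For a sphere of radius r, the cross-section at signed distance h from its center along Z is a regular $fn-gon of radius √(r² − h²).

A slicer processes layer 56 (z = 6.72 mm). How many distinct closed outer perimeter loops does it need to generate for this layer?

At z = 6.72 mm: the r=12 sphere slices to a regular 16-gon of circumradius 10.776 (√(r²−h²) with h=5.28 from center); the r=7 cylinder at (-2, 3.5) gives a regular 16-gon of circumradius 7 (constant along its height); the cube at (7.5, -1.5) (footprint 23.5×26) is included at this height; Merging all regions: the regions partially overlap (shared area 169.65 mm²), so overlapping operands fuse into one piece — 1 connected region. The result has 1 disconnected region.

1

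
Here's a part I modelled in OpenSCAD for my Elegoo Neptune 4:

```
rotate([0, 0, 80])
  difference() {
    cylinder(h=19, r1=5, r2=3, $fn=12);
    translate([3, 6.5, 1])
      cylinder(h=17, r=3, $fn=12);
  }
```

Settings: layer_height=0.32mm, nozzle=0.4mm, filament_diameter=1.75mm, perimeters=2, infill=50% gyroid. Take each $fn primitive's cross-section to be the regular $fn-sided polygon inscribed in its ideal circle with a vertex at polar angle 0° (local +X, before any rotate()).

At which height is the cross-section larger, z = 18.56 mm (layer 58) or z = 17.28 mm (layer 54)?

Layer 58 (z = 18.56): the cone (r1=5→r2=3) has section circumradius 3.046 here — a regular 12-gon (area = (12/2)·3.046²·sin(360°/12) = 27.84 mm²); the cylinder at (3, 6.5) does not reach this height (z outside [1, 18]); Subtracting the remaining from the first: none of the subtracted shapes is present at this height, so the cone is unchanged — area = 27.84 mm²; (whole slice rotated 80° about Z — lengths, areas and connectivity unchanged). So its area = 27.84 mm². Layer 54 (z = 17.28): the cone: at t=0.909 of its height the radius interpolates to r₁+(r₂−r₁)t = 3.181, giving a regular 12-gon of that circumradius (area = (12/2)·3.181²·sin(360°/12) = 30.36 mm²); the r=3 cylinder at (3, 6.5) gives a regular 12-gon of circumradius 3 (constant along its height) (area = (12/2)·3.000²·sin(360°/12) = 27.00 mm²); Subtracting the remaining from the first: starting from the cone (30.36 mm²), the r=3 cylinder at (3, 6.5) misses the remaining region (no effect) — area = 30.36 mm²; (rotated 80° about Z; rotation is an isometry so areas/perimeters/island counts are preserved). So its area = 30.36 mm². Layer 54 is larger (30.36 vs 27.84 mm²).

layer 54 (z = 17.28 mm)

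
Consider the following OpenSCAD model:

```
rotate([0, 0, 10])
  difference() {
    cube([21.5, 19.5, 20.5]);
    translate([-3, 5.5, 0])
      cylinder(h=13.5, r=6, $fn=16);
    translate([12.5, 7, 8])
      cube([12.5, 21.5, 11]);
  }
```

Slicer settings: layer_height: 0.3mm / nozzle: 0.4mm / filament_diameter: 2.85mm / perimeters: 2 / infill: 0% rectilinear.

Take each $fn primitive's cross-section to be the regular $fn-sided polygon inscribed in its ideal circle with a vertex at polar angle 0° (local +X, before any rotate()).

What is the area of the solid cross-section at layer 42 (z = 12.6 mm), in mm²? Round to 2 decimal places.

At z = 12.6 mm: the cube is present — its section is the full 21.5×19.5 rectangle (area 419.25 mm²); the r=6 cylinder at (-3, 5.5) gives a regular 16-gon of circumradius 6 (constant along its height) (area = (16/2)·6.000²·sin(360°/16) = 110.21 mm²); the cube at (12.5, 7) (footprint 12.5×21.5) is included at this height (area 268.75 mm²); Subtracting the remaining from the first: starting from the 21.5×19.5 cube (419.25 mm²), the r=6 cylinder at (-3, 5.5) partially overlaps it — only the 21.13 mm² overlap (of its 110.21 mm²) is removed, clipping the outline; the 12.5×21.5 cube at (12.5, 7) partially overlaps it — only the 112.50 mm² overlap (of its 268.75 mm²) is removed, clipping the outline — area = 285.62 mm²; (whole slice rotated 10° about Z — lengths, areas and connectivity unchanged). Overall, the cross-section is a single solid region. Net area = 285.62 mm².

285.62 mm²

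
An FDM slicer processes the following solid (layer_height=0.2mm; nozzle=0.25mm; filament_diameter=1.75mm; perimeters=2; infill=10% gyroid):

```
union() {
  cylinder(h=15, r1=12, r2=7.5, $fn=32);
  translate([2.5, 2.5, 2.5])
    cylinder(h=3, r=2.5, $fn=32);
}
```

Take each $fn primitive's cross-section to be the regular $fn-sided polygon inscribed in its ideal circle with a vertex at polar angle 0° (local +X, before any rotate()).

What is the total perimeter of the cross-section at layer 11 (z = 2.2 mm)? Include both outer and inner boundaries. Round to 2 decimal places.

71.14 mm

At z = 2.2 mm: the cone (r1=12→r2=7.5) has section circumradius 11.340 here — a regular 32-gon (perimeter = 2·32·11.340·sin(180°/32) = 71.14 mm); the cylinder at (2.5, 2.5) is not intersected at this z (z outside [2.5, 5.5]); Taking the union: only the cone is present, so the union is just that shape — boundary = 71.14 mm. Overall, the cross-section is a single solid region. Total boundary length (outer) = 71.14 mm.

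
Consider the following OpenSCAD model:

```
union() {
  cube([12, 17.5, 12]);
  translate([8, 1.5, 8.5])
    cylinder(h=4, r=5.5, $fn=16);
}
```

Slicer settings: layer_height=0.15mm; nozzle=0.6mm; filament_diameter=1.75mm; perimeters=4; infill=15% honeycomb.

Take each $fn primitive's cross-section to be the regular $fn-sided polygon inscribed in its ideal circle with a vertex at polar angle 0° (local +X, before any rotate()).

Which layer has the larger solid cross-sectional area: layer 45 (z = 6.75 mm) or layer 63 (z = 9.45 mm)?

Layer 45 (z = 6.75): the 12×17.5 cube contributes its full rectangle (area 210.00 mm²); the cylinder at (8, 1.5) is absent (z outside [8.5, 12.5]); Merging all regions: only the 12×17.5 cube is present, so the union is just that shape — area = 210.00 mm². So its area = 210.00 mm². Layer 63 (z = 9.45): the 12×17.5 cube contributes its full rectangle (area 210.00 mm²); the r=5.5 cylinder at (8, 1.5) gives a regular 16-gon of circumradius 5.5 (constant along its height) (area = (16/2)·5.500²·sin(360°/16) = 92.61 mm²); Merging all regions: the regions partially overlap — summed areas 302.61 mm² minus the doubly-counted overlap 56.74 mm² gives 245.87 mm² — area = 245.87 mm². So its area = 245.87 mm². Layer 63 is larger (245.87 vs 210.00 mm²).

layer 63 (z = 9.45 mm)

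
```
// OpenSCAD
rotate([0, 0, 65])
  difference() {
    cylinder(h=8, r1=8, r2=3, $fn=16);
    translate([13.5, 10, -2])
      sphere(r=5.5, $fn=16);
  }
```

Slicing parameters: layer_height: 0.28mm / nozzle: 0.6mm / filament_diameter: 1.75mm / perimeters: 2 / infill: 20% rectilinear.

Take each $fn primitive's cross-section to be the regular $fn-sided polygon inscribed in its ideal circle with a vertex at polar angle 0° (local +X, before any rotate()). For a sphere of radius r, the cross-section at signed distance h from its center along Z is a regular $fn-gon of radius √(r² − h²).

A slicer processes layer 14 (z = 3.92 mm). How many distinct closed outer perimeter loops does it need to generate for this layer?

1

At z = 3.92 mm: the cone: at t=0.490 of its height the radius interpolates to r₁+(r₂−r₁)t = 5.550, giving a regular 16-gon of that circumradius; the sphere at (13.5, 10) is absent (|z−center|=5.920 > r=5.5); After the difference (first − rest): none of the subtracted shapes is present at this height, so the cone is unchanged — 1 connected region; (rotated 65° about Z; rotation is an isometry so areas/perimeters/island counts are preserved). The result has 1 disconnected region.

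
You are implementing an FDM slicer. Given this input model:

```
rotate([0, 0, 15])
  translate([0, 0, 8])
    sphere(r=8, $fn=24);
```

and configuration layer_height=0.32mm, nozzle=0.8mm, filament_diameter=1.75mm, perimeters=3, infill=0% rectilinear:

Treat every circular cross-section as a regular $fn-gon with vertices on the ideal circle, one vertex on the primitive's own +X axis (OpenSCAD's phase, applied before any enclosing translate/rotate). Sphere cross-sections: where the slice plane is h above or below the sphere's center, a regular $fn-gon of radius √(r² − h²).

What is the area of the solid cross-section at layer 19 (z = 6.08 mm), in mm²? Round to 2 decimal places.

187.32 mm²

At z = 6.08 mm: the sphere: section is a regular 24-gon, circumradius = √(r²−h²) = √(8²−1.92²) = 7.766 (area = (24/2)·7.766²·sin(360°/24) = 187.32 mm²); (rotated 15° about Z; rotation is an isometry so areas/perimeters/island counts are preserved). Overall, the cross-section is a single solid region. Net area = 187.32 mm².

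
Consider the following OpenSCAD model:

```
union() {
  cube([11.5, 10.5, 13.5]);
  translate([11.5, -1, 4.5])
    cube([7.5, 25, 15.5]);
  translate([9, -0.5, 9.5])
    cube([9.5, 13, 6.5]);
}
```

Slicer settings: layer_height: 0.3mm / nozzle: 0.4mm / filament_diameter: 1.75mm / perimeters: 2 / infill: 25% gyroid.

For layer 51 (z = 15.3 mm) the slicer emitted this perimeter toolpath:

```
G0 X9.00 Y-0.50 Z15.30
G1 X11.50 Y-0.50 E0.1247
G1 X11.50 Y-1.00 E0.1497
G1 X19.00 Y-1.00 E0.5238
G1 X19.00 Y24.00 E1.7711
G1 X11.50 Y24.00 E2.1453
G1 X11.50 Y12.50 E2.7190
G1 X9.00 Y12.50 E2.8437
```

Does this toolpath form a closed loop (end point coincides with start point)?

no

Start point (G0): (9.00, -0.50). End point (last G1): the path does not return to the start — open.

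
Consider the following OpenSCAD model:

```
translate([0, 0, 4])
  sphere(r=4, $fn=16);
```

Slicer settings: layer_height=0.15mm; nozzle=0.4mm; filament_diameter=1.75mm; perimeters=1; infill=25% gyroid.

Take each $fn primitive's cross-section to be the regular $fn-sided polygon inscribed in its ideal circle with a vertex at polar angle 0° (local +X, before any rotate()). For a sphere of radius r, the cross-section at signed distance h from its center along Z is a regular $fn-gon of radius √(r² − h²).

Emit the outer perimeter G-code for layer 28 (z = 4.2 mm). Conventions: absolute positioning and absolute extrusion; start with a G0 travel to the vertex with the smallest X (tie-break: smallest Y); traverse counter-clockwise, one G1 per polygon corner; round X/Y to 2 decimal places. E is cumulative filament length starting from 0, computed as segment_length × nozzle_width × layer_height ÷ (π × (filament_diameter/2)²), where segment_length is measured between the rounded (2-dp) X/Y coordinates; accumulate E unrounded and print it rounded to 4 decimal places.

G0 X-3.99 Y0.00 Z4.20
G1 X-3.69 Y-1.53 E0.0389
G1 X-2.82 Y-2.82 E0.0777
G1 X-1.53 Y-3.69 E0.1165
G1 X0.00 Y-3.99 E0.1554
G1 X1.53 Y-3.69 E0.1943
G1 X2.82 Y-2.82 E0.2331
G1 X3.69 Y-1.53 E0.2719
G1 X3.99 Y0.00 E0.3108
G1 X3.69 Y1.53 E0.3497
G1 X2.82 Y2.82 E0.3885
G1 X1.53 Y3.69 E0.4273
G1 X0.00 Y3.99 E0.4662
G1 X-1.53 Y3.69 E0.5051
G1 X-2.82 Y2.82 E0.5439
G1 X-3.69 Y1.53 E0.5828
G1 X-3.99 Y0.00 E0.6217

At z = 4.2 mm: the r=4 sphere contributes a regular 16-gon of circumradius √(4²−0.2²) = 3.995. The outline is a single polygon with 16 vertices. Extrusion per mm of travel: 0.4 × 0.15 / (π × 0.875²) = 0.024945. Accumulating E over each segment gives final E = 0.6217.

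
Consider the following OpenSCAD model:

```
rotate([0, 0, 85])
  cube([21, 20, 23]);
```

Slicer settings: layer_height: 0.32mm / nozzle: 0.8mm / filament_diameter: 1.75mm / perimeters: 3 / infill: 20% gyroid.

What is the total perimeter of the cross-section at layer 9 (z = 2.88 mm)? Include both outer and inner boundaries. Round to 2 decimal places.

82.00 mm

At z = 2.88 mm: the 21×20 cube contributes its full rectangle (perimeter 82.00 mm); (rotated 85° about Z; rotation is an isometry so areas/perimeters/island counts are preserved). Overall, the cross-section is a single solid region. Total boundary length (outer) = 82.00 mm.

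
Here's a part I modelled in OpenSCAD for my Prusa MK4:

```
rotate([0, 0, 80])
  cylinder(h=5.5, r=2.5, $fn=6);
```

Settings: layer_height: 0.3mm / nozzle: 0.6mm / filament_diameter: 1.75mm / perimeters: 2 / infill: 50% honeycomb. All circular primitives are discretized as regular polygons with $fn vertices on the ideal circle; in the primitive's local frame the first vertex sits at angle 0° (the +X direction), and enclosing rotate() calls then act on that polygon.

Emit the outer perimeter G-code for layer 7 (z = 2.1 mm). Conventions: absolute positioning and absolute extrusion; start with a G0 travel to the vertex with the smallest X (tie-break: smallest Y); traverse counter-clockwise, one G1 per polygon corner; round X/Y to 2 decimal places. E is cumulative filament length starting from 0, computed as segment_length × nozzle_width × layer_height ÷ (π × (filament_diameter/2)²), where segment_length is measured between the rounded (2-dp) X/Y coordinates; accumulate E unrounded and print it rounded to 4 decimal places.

G0 X-2.35 Y-0.86 Z2.10
G1 X-0.43 Y-2.46 E0.1870
G1 X1.92 Y-1.61 E0.3740
G1 X2.35 Y0.86 E0.5617
G1 X0.43 Y2.46 E0.7487
G1 X-1.92 Y1.61 E0.9357
G1 X-2.35 Y-0.86 E1.1233

At z = 2.1 mm: the r=2.5 cylinder contributes a regular 6-gon of circumradius 2.5; (whole slice rotated 80° about Z — lengths, areas and connectivity unchanged). The outline is a single polygon with 6 vertices. Extrusion per mm of travel: 0.6 × 0.3 / (π × 0.875²) = 0.074835. Accumulating E over each segment gives final E = 1.1233.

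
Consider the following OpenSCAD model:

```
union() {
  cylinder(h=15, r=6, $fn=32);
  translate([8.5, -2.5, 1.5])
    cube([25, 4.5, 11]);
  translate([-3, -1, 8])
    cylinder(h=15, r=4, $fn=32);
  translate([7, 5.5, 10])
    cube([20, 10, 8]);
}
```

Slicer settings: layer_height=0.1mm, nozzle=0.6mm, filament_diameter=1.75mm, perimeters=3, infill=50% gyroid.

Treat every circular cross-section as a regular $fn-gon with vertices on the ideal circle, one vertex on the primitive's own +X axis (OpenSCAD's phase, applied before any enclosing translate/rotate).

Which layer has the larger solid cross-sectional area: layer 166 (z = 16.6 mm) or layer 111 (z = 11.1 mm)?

Layer 166 (z = 16.6): the cylinder does not reach this height (z outside [0, 15]); the cube at (8.5, -2.5) is not intersected at this z (z outside [1.5, 12.5]); the r=4 cylinder at (-3, -1) gives a regular 32-gon of circumradius 4 (constant along its height) (area = (32/2)·4.000²·sin(360°/32) = 49.94 mm²); the 20×10 cube at (7, 5.5) contributes its full rectangle (area 200.00 mm²); Combining (union): the 2 present regions are separate (no shared area or edge), so areas and boundary lengths simply add and each stays a separate island — area = 249.94 mm². So its area = 249.94 mm². Layer 111 (z = 11.1): the cylinder: section is a regular 32-gon, circumradius r=6 (area = (32/2)·6.000²·sin(360°/32) = 112.37 mm²); the cube at (8.5, -2.5) (footprint 25×4.5) is included at this height (area 112.50 mm²); the cylinder at (-3, -1): section is a regular 32-gon, circumradius r=4 (area = (32/2)·4.000²·sin(360°/32) = 49.94 mm²); the cube at (7, 5.5) (footprint 20×10) is included at this height (area 200.00 mm²); Combining (union): the regions partially overlap — summed areas 474.82 mm² minus the doubly-counted overlap 43.38 mm² gives 431.43 mm² — area = 431.43 mm². So its area = 431.43 mm². Layer 111 is larger (431.43 vs 249.94 mm²).

layer 111 (z = 11.1 mm)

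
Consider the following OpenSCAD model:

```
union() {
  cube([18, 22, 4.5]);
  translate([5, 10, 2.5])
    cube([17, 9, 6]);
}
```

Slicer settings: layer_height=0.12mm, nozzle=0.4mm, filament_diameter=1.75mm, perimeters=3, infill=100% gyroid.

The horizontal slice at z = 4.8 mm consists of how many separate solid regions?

1

At z = 4.8 mm: the cube is absent (z outside [0, 4.5]); the 17×9 cube at (5, 10) contributes its full rectangle; Taking the union: only the 17×9 cube at (5, 10) is present, so the union is just that shape — 1 connected region. The result has 1 disconnected region.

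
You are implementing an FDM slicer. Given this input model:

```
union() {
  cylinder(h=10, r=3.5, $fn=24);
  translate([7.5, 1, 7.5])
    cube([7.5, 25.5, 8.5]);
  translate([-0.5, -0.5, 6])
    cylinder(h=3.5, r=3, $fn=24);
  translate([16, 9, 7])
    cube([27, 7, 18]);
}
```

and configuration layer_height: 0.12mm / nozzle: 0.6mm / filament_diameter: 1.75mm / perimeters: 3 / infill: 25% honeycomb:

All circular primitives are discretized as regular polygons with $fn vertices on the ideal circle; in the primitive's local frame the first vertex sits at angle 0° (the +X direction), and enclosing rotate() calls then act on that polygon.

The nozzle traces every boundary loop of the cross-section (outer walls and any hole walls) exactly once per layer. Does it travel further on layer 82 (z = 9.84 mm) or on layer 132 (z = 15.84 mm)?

layer 82 (z = 9.84 mm)

Layer 82 (z = 9.84): the r=3.5 cylinder contributes a regular 24-gon of circumradius 3.5 (perimeter = 2·24·3.500·sin(180°/24) = 21.93 mm); the cube at (7.5, 1) (footprint 7.5×25.5) is included at this height (perimeter 66.00 mm); the cylinder at (-0.5, -0.5) does not reach this height (z outside [6, 9.5]); the 27×7 cube at (16, 9) contributes its full rectangle (perimeter 68.00 mm); Merging all regions: the 3 present regions are separate (no shared area or edge), so areas and boundary lengths simply add and each stays a separate island — boundary = 155.93 mm. So its perimeter = 155.93 mm. Layer 132 (z = 15.84): the cylinder is not intersected at this z (z outside [0, 10]); the 7.5×25.5 cube at (7.5, 1) contributes its full rectangle (perimeter 66.00 mm); the cylinder at (-0.5, -0.5) is absent (z outside [6, 9.5]); the cube at (16, 9) is present — its section is the full 27×7 rectangle (perimeter 68.00 mm); Taking the union: the 2 present regions are separate (no shared area or edge), so areas and boundary lengths simply add and each stays a separate island — boundary = 134.00 mm. So its perimeter = 134.00 mm. Layer 82 is larger (155.93 vs 134.00 mm).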